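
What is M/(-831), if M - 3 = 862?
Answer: -865/831 ≈ -1.0409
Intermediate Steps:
M = 865 (M = 3 + 862 = 865)
M/(-831) = 865/(-831) = 865*(-1/831) = -865/831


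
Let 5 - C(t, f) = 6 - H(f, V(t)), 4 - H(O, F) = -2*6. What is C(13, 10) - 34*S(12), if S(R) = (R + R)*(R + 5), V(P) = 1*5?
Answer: -13857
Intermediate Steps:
V(P) = 5
H(O, F) = 16 (H(O, F) = 4 - (-1)*2*6 = 4 - (-1)*12 = 4 - 1*(-12) = 4 + 12 = 16)
S(R) = 2*R*(5 + R) (S(R) = (2*R)*(5 + R) = 2*R*(5 + R))
C(t, f) = 15 (C(t, f) = 5 - (6 - 1*16) = 5 - (6 - 16) = 5 - 1*(-10) = 5 + 10 = 15)
C(13, 10) - 34*S(12) = 15 - 68*12*(5 + 12) = 15 - 68*12*17 = 15 - 34*408 = 15 - 13872 = -13857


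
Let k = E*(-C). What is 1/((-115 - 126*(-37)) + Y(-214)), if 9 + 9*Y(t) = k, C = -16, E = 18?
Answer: 1/4578 ≈ 0.00021844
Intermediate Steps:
k = 288 (k = 18*(-1*(-16)) = 18*16 = 288)
Y(t) = 31 (Y(t) = -1 + (⅑)*288 = -1 + 32 = 31)
1/((-115 - 126*(-37)) + Y(-214)) = 1/((-115 - 126*(-37)) + 31) = 1/((-115 + 4662) + 31) = 1/(4547 + 31) = 1/4578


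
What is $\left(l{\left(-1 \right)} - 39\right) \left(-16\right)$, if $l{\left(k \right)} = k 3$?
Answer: $672$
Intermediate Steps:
$l{\left(k \right)} = 3 k$
$\left(l{\left(-1 \right)} - 39\right) \left(-16\right) = \left(3 \left(-1\right) - 39\right) \left(-16\right) = \left(-3 - 39\right) \left(-16\right) = \left(-42\right) \left(-16\right) = 672$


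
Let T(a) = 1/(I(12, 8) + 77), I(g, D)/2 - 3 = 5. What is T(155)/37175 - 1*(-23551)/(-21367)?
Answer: -81422262158/73871594925 ≈ -1.1022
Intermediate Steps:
I(g, D) = 16 (I(g, D) = 6 + 2*5 = 6 + 10 = 16)
T(a) = 1/93 (T(a) = 1/(16 + 77) = 1/93)
T(155)/37175 - 1*(-23551)/(-21367) = (1/93)/37175 - 1*(-23551)/(-21367) = (1/93)*(1/37175) + 23551*(-1/21367) = 1/3457275 - 23551/21367 = -81422262158/73871594925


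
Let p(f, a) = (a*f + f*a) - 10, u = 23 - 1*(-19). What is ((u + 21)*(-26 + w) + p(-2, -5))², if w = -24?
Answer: 9859600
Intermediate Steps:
u = 42 (u = 23 + 19 = 42)
p(f, a) = -10 + 2*a*f (p(f, a) = (a*f + a*f) - 10 = 2*a*f - 10 = -10 + 2*a*f)
((u + 21)*(-26 + w) + p(-2, -5))² = ((42 + 21)*(-26 - 24) + (-10 + 2*(-5)*(-2)))² = (63*(-50) + (-10 + 20))² = (-3150 + 10)² = (-3140)² = 9859600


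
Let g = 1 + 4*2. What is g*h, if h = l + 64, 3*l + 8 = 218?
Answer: 1206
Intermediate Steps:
l = 70 (l = -8/3 + (1/3)*218 = -8/3 + 218/3 = 70)
h = 134 (h = 70 + 64 = 134)
g = 9 (g = 1 + 8 = 9)
g*h = 9*134 = 1206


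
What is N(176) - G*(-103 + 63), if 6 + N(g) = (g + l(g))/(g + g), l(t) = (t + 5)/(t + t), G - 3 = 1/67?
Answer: 955497823/8301568 ≈ 115.10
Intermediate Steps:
G = 202/67 (G = 3 + 1/67 = 202/67 ≈ 3.0149)
l(t) = (5 + t)/(2*t) (l(t) = (5 + t)/((2*t)) = (5 + t)*(1/(2*t)) = (5 + t)/(2*t))
N(g) = -6 + (g + (5 + g)/(2*g))/(2*g) (N(g) = -6 + (g + (5 + g)/(2*g))/(g + g) = -6 + (g + (5 + g)/(2*g))/((2*g)) = -6 + (g + (5 + g)/(2*g))*(1/(2*g)) = -6 + (g + (5 + g)/(2*g))/(2*g))
N(176) - G*(-103 + 63) = (1/4)*(5 + 176 - 22*176**2)/176**2 - 202*(-103 + 63)/67 = (1/4)*(1/30976)*(5 + 176 - 22*30976) - 202*(-40)/67 = (1/4)*(1/30976)*(5 + 176 - 681472) - 1*(-8080/67) = (1/4)*(1/30976)*(-681291) + 8080/67 = -681291/123904 + 8080/67 = 955497823/8301568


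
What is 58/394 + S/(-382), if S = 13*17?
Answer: -32459/75254 ≈ -0.43133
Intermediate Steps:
S = 221
58/394 + S/(-382) = 58/394 + 221/(-382) = 58*(1/394) + 221*(-1/382) = 29/197 - 221/382 = -32459/75254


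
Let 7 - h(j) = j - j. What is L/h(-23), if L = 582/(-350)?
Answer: -291/1225 ≈ -0.23755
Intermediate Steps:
h(j) = 7 (h(j) = 7 - (j - j) = 7 - 1*0 = 7 + 0 = 7)
L = -291/175 (L = 582*(-1/350) = -291/175 ≈ -1.6629)
L/h(-23) = -291/175/7 = -291/175*1/7 = -291/1225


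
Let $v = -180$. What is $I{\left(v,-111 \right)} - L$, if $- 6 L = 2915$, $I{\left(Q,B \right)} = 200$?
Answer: $\frac{4115}{6} \approx 685.83$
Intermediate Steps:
$L = - \frac{2915}{6}$ ($L = \left(- \frac{1}{6}\right) 2915 = - \frac{2915}{6} \approx -485.83$)
$I{\left(v,-111 \right)} - L = 200 - - \frac{2915}{6} = 200 + \frac{2915}{6} = \frac{4115}{6}$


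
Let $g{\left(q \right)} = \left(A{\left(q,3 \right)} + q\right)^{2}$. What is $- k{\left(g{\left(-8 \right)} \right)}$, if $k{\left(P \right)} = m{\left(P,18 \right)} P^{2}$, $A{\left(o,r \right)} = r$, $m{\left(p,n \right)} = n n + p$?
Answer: $-218125$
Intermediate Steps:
$m{\left(p,n \right)} = p + n^{2}$ ($m{\left(p,n \right)} = n^{2} + p = p + n^{2}$)
$g{\left(q \right)} = \left(3 + q\right)^{2}$
$k{\left(P \right)} = P^{2} \left(324 + P\right)$ ($k{\left(P \right)} = \left(P + 18^{2}\right) P^{2} = \left(P + 324\right) P^{2} = \left(324 + P\right) P^{2} = P^{2} \left(324 + P\right)$)
$- k{\left(g{\left(-8 \right)} \right)} = - \left(\left(3 - 8\right)^{2}\right)^{2} \left(324 + \left(3 - 8\right)^{2}\right) = - \left(\left(-5\right)^{2}\right)^{2} \left(324 + \left(-5\right)^{2}\right) = - 25^{2} \left(324 + 25\right) = - 625 \cdot 349 = \left(-1\right) 218125 = -218125$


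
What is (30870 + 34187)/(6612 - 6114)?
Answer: 65057/498 ≈ 130.64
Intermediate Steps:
(30870 + 34187)/(6612 - 6114) = 65057/498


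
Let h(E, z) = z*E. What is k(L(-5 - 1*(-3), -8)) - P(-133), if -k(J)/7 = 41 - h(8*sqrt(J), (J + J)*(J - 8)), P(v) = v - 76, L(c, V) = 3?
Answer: -78 - 1680*sqrt(3) ≈ -2987.8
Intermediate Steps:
P(v) = -76 + v
h(E, z) = E*z
k(J) = -287 + 112*J**(3/2)*(-8 + J) (k(J) = -7*(41 - 8*sqrt(J)*(J + J)*(J - 8)) = -7*(41 - 8*sqrt(J)*(2*J)*(-8 + J)) = -7*(41 - 8*sqrt(J)*2*J*(-8 + J)) = -7*(41 - 16*J**(3/2)*(-8 + J)) = -287 + 112*J**(3/2)*(-8 + J))
k(L(-5 - 1*(-3), -8)) - P(-133) = (-287 + 112*3**(3/2)*(-8 + 3)) - (-76 - 133) = (-287 + 112*(3*sqrt(3))*(-5)) - 1*(-209) = (-287 - 1680*sqrt(3)) + 209 = -78 - 1680*sqrt(3)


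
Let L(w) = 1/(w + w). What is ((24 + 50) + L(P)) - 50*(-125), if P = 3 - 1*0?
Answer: 37945/6 ≈ 6324.2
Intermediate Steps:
P = 3 (P = 3 + 0 = 3)
L(w) = 1/(2*w)
((24 + 50) + L(P)) - 50*(-125) = ((24 + 50) + (1/2)/3) - 50*(-125) = (74 + (1/2)*(1/3)) + 6250 = (74 + 1/6) + 6250 = 445/6 + 6250 = 37945/6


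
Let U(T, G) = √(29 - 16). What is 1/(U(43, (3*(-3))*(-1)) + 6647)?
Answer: 6647/44182596 - √13/44182596 ≈ 0.00015036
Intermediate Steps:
U(T, G) = √13
1/(U(43, (3*(-3))*(-1)) + 6647) = 1/(√13 + 6647) = 1/(6647 + √13)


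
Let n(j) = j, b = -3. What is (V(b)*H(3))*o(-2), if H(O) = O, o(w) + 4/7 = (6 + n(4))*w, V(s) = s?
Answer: 1296/7 ≈ 185.14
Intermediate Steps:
o(w) = -4/7 + 10*w (o(w) = -4/7 + (6 + 4)*w = -4/7 + 10*w)
(V(b)*H(3))*o(-2) = (-3*3)*(-4/7 + 10*(-2)) = -9*(-4/7 - 20) = -9*(-144/7) = 1296/7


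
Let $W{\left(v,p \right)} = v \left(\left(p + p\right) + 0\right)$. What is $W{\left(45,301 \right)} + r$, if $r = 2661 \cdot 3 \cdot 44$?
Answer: $378342$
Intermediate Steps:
$W{\left(v,p \right)} = 2 p v$ ($W{\left(v,p \right)} = v \left(2 p + 0\right) = v 2 p = 2 p v$)
$r = 351252$ ($r = 2661 \cdot 132 = 351252$)
$W{\left(45,301 \right)} + r = 2 \cdot 301 \cdot 45 + 351252 = 27090 + 351252 = 378342$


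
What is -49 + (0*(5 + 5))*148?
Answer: -49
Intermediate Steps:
-49 + (0*(5 + 5))*148 = -49 + (0*10)*148 = -49 + 0*148 = -49 + 0 = -49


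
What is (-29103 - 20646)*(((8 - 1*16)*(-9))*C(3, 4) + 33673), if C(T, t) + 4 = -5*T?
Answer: -1607141445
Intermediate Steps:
C(T, t) = -4 - 5*T
(-29103 - 20646)*(((8 - 1*16)*(-9))*C(3, 4) + 33673) = (-29103 - 20646)*(((8 - 1*16)*(-9))*(-4 - 5*3) + 33673) = -49749*(((8 - 16)*(-9))*(-4 - 15) + 33673) = -49749*(-8*(-9)*(-19) + 33673) = -49749*(72*(-19) + 33673) = -49749*(-1368 + 33673) = -49749*32305 = -1607141445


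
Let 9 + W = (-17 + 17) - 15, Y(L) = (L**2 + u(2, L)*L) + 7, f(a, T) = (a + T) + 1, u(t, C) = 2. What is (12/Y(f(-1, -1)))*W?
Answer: -48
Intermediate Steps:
f(a, T) = 1 + T + a (f(a, T) = (T + a) + 1 = 1 + T + a)
Y(L) = 7 + L**2 + 2*L (Y(L) = (L**2 + 2*L) + 7 = 7 + L**2 + 2*L)
W = -24 (W = -9 + ((-17 + 17) - 15) = -9 + (0 - 15) = -9 - 15 = -24)
(12/Y(f(-1, -1)))*W = (12/(7 + (1 - 1 - 1)**2 + 2*(1 - 1 - 1)))*(-24) = (12/(7 + (-1)**2 + 2*(-1)))*(-24) = (12/(7 + 1 - 2))*(-24) = (12/6)*(-24) = (12*(1/6))*(-24) = 2*(-24) = -48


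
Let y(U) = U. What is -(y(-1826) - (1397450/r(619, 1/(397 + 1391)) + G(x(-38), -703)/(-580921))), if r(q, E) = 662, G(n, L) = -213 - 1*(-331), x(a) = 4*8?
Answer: 757016124593/192284851 ≈ 3937.0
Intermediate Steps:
x(a) = 32
G(n, L) = 118 (G(n, L) = -213 + 331 = 118)
-(y(-1826) - (1397450/r(619, 1/(397 + 1391)) + G(x(-38), -703)/(-580921))) = -(-1826 - (1397450/662 + 118/(-580921))) = -(-1826 - (1397450*(1/662) + 118*(-1/580921))) = -(-1826 - (698725/331 - 118/580921)) = -(-1826 - 1*405903986667/192284851) = -(-1826 - 405903986667/192284851) = -1*(-757016124593/192284851) = 757016124593/192284851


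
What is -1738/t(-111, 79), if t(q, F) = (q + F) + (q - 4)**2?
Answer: -22/167 ≈ -0.13174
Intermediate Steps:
t(q, F) = F + q + (-4 + q)**2 (t(q, F) = (F + q) + (-4 + q)**2 = F + q + (-4 + q)**2)
-1738/t(-111, 79) = -1738/(79 - 111 + (-4 - 111)**2) = -1738/(79 - 111 + (-115)**2) = -1738/(79 - 111 + 13225) = -1738/13193 = -1738*1/13193 = -22/167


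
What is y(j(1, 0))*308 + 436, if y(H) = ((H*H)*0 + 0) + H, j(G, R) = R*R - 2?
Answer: -180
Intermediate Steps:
j(G, R) = -2 + R² (j(G, R) = R² - 2 = -2 + R²)
y(H) = H (y(H) = (H²*0 + 0) + H = (0 + 0) + H = 0 + H = H)
y(j(1, 0))*308 + 436 = (-2 + 0²)*308 + 436 = (-2 + 0)*308 + 436 = -2*308 + 436 = -616 + 436 = -180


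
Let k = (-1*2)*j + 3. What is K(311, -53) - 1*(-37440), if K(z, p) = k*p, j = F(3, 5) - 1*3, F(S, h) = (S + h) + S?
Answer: 38129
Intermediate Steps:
F(S, h) = h + 2*S
j = 8 (j = (5 + 2*3) - 1*3 = (5 + 6) - 3 = 11 - 3 = 8)
k = -13 (k = -1*2*8 + 3 = -2*8 + 3 = -16 + 3 = -13)
K(z, p) = -13*p
K(311, -53) - 1*(-37440) = -13*(-53) - 1*(-37440) = 689 + 37440 = 38129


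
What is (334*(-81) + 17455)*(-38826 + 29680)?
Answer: 87792454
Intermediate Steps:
(334*(-81) + 17455)*(-38826 + 29680) = (-27054 + 17455)*(-9146) = -9599*(-9146) = 87792454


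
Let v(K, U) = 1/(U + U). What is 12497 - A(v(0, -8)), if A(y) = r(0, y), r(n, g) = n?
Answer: 12497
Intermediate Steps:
v(K, U) = 1/(2*U)
A(y) = 0
12497 - A(v(0, -8)) = 12497 - 1*0 = 12497 + 0 = 12497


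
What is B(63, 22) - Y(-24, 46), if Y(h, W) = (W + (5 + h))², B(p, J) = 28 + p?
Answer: -638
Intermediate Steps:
Y(h, W) = (5 + W + h)²
B(63, 22) - Y(-24, 46) = (28 + 63) - (5 + 46 - 24)² = 91 - 1*27² = 91 - 1*729 = 91 - 729 = -638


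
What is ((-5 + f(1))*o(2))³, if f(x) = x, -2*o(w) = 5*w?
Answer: 8000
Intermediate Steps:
o(w) = -5*w/2
((-5 + f(1))*o(2))³ = ((-5 + 1)*(-5/2*2))³ = (-4*(-5))³ = 20³ = 8000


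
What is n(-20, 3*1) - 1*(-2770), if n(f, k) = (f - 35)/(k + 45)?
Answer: 132905/48 ≈ 2768.9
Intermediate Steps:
n(f, k) = (-35 + f)/(45 + k)
n(-20, 3*1) - 1*(-2770) = (-35 - 20)/(45 + 3*1) - 1*(-2770) = -55/(45 + 3) + 2770 = -55/48 + 2770 = 132905/48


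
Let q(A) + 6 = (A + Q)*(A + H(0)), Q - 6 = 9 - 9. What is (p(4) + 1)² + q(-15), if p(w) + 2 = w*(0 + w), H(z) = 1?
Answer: 345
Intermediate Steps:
p(w) = -2 + w² (p(w) = -2 + w*(0 + w) = -2 + w*w = -2 + w²)
Q = 6 (Q = 6 + (9 - 9) = 6 + 0 = 6)
q(A) = -6 + (1 + A)*(6 + A) (q(A) = -6 + (A + 6)*(A + 1) = -6 + (6 + A)*(1 + A) = -6 + (1 + A)*(6 + A))
(p(4) + 1)² + q(-15) = ((-2 + 4²) + 1)² - 15*(7 - 15) = ((-2 + 16) + 1)² - 15*(-8) = (14 + 1)² + 120 = 15² + 120 = 225 + 120 = 345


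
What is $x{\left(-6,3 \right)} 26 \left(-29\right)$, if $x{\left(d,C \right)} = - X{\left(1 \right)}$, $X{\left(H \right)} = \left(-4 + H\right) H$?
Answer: $-2262$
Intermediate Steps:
$X{\left(H \right)} = H \left(-4 + H\right)$
$x{\left(d,C \right)} = 3$ ($x{\left(d,C \right)} = - 1 \left(-4 + 1\right) = - 1 \left(-3\right) = \left(-1\right) \left(-3\right) = 3$)
$x{\left(-6,3 \right)} 26 \left(-29\right) = 3 \cdot 26 \left(-29\right) = 78 \left(-29\right) = -2262$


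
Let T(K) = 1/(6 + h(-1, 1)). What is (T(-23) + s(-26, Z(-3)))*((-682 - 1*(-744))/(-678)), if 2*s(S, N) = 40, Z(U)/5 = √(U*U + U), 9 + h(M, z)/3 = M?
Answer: -14849/8136 ≈ -1.8251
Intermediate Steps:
h(M, z) = -27 + 3*M
Z(U) = 5*√(U + U²) (Z(U) = 5*√(U*U + U) = 5*√(U² + U) = 5*√(U + U²))
s(S, N) = 20 (s(S, N) = (½)*40 = 20)
T(K) = -1/24 (T(K) = 1/(6 + (-27 + 3*(-1))) = 1/(6 + (-27 - 3)) = 1/(6 - 30) = 1/(-24) = -1/24)
(T(-23) + s(-26, Z(-3)))*((-682 - 1*(-744))/(-678)) = (-1/24 + 20)*((-682 - 1*(-744))/(-678)) = 479*((-682 + 744)*(-1/678))/24 = 479*(62*(-1/678))/24 = (479/24)*(-31/339) = -14849/8136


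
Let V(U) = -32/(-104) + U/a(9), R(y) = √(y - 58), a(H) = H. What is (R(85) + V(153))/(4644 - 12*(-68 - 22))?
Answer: 25/8268 + √3/1908 ≈ 0.0039315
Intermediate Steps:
R(y) = √(-58 + y)
V(U) = 4/13 + U/9 (V(U) = -32/(-104) + U/9 = -32*(-1/104) + U*(⅑) = 4/13 + U/9)
(R(85) + V(153))/(4644 - 12*(-68 - 22)) = (√(-58 + 85) + (4/13 + (⅑)*153))/(4644 - 12*(-68 - 22)) = (√27 + (4/13 + 17))/(4644 - 12*(-90)) = (3*√3 + 225/13)/(4644 + 1080) = (225/13 + 3*√3)/5724 = (225/13 + 3*√3)*(1/5724) = 25/8268 + √3/1908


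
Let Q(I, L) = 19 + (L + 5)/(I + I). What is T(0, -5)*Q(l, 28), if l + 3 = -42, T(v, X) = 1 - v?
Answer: 559/30 ≈ 18.633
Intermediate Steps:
l = -45 (l = -3 - 42 = -45)
Q(I, L) = 19 + (5 + L)/(2*I) (Q(I, L) = 19 + (5 + L)/((2*I)) = 19 + (5 + L)*(1/(2*I)) = 19 + (5 + L)/(2*I))
T(0, -5)*Q(l, 28) = (1 - 1*0)*((½)*(5 + 28 + 38*(-45))/(-45)) = (1 + 0)*((½)*(-1/45)*(5 + 28 - 1710)) = 1*((½)*(-1/45)*(-1677)) = 1*(559/30) = 559/30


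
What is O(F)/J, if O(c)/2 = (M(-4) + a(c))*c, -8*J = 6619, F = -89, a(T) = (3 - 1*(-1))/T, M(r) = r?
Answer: -5760/6619 ≈ -0.87022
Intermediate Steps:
a(T) = 4/T (a(T) = (3 + 1)/T = 4/T)
J = -6619/8 (J = -⅛*6619 = -6619/8 ≈ -827.38)
O(c) = 2*c*(-4 + 4/c) (O(c) = 2*((-4 + 4/c)*c) = 2*(c*(-4 + 4/c)) = 2*c*(-4 + 4/c))
O(F)/J = (8 - 8*(-89))/(-6619/8) = (8 + 712)*(-8/6619) = 720*(-8/6619) = -5760/6619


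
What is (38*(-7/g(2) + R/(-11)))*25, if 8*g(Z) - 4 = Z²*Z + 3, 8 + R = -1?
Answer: -91390/33 ≈ -2769.4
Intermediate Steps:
R = -9 (R = -8 - 1 = -9)
g(Z) = 7/8 + Z³/8 (g(Z) = ½ + (Z²*Z + 3)/8 = ½ + (Z³ + 3)/8 = ½ + (3 + Z³)/8 = ½ + (3/8 + Z³/8) = 7/8 + Z³/8)
(38*(-7/g(2) + R/(-11)))*25 = (38*(-7/(7/8 + (⅛)*2³) - 9/(-11)))*25 = (38*(-7/(7/8 + (⅛)*8) - 9*(-1/11)))*25 = (38*(-7/(7/8 + 1) + 9/11))*25 = (38*(-7/15/8 + 9/11))*25 = (38*(-7*8/15 + 9/11))*25 = (38*(-56/15 + 9/11))*25 = (38*(-481/165))*25 = -18278/165*25 = -91390/33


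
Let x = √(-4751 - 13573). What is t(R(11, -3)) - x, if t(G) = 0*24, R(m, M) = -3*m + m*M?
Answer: -6*I*√509 ≈ -135.37*I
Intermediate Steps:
R(m, M) = -3*m + M*m
t(G) = 0
x = 6*I*√509 (x = √(-18324) = 6*I*√509 ≈ 135.37*I)
t(R(11, -3)) - x = 0 - 6*I*√509 = -6*I*√509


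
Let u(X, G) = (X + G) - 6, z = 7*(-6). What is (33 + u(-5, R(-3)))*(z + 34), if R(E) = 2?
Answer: -192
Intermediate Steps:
z = -42
u(X, G) = -6 + G + X (u(X, G) = (G + X) - 6 = -6 + G + X)
(33 + u(-5, R(-3)))*(z + 34) = (33 + (-6 + 2 - 5))*(-42 + 34) = (33 - 9)*(-8) = 24*(-8) = -192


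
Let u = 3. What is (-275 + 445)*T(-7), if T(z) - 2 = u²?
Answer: 1870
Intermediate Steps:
T(z) = 11 (T(z) = 2 + 3² = 2 + 9 = 11)
(-275 + 445)*T(-7) = (-275 + 445)*11 = 170*11 = 1870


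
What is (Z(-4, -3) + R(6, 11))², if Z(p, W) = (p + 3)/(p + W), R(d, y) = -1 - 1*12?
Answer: 8100/49 ≈ 165.31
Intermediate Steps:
R(d, y) = -13 (R(d, y) = -1 - 12 = -13)
Z(p, W) = (3 + p)/(W + p)
(Z(-4, -3) + R(6, 11))² = ((3 - 4)/(-3 - 4) - 13)² = (-1/(-7) - 13)² = (-⅐*(-1) - 13)² = (⅐ - 13)² = (-90/7)² = 8100/49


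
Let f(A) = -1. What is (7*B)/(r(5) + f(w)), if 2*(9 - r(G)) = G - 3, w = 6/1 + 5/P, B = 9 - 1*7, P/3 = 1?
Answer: 2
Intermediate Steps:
P = 3 (P = 3*1 = 3)
B = 2 (B = 9 - 7 = 2)
w = 23/3 (w = 6/1 + 5/3 = 6*1 + 5*(⅓) = 6 + 5/3 = 23/3 ≈ 7.6667)
r(G) = 21/2 - G/2 (r(G) = 9 - (G - 3)/2 = 9 - (-3 + G)/2 = 9 + (3/2 - G/2) = 21/2 - G/2)
(7*B)/(r(5) + f(w)) = (7*2)/((21/2 - ½*5) - 1) = 14/((21/2 - 5/2) - 1) = 14/(8 - 1) = 14/7 = 14*(⅐) = 2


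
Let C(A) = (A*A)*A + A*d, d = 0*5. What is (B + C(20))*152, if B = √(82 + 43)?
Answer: 1216000 + 760*√5 ≈ 1.2177e+6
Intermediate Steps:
B = 5*√5 (B = √125 = 5*√5 ≈ 11.180)
d = 0
C(A) = A³ (C(A) = (A*A)*A + A*0 = A²*A + 0 = A³ + 0 = A³)
(B + C(20))*152 = (5*√5 + 20³)*152 = (5*√5 + 8000)*152 = (8000 + 5*√5)*152 = 1216000 + 760*√5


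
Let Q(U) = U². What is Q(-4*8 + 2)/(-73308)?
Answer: -75/6109 ≈ -0.012277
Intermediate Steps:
Q(-4*8 + 2)/(-73308) = (-4*8 + 2)²/(-73308) = (-32 + 2)²*(-1/73308) = (-30)²*(-1/73308) = 900*(-1/73308) = -75/6109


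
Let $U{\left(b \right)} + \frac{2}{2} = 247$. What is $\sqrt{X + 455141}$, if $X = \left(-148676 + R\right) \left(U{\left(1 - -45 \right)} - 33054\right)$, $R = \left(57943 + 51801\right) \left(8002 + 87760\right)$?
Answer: $5 i \sqrt{13791375914419} \approx 1.8568 \cdot 10^{7} i$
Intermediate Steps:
$R = 10509304928$ ($R = 109744 \cdot 95762 = 10509304928$)
$U{\left(b \right)} = 246$ ($U{\left(b \right)} = -1 + 247 = 246$)
$X = -344784398315616$ ($X = \left(-148676 + 10509304928\right) \left(246 - 33054\right) = 10509156252 \left(-32808\right) = -344784398315616$)
$\sqrt{X + 455141} = \sqrt{-344784398315616 + 455141} = \sqrt{-344784397860475} = 5 i \sqrt{13791375914419}$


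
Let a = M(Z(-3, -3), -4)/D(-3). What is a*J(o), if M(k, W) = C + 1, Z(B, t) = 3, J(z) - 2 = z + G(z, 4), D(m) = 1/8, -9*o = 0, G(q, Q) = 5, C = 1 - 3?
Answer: -56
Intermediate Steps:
C = -2
o = 0 (o = -⅑*0 = 0)
D(m) = ⅛
J(z) = 7 + z (J(z) = 2 + (z + 5) = 2 + (5 + z) = 7 + z)
M(k, W) = -1 (M(k, W) = -2 + 1 = -1)
a = -8 (a = -1/⅛ = -1*8 = -8)
a*J(o) = -8*(7 + 0) = -8*7 = -56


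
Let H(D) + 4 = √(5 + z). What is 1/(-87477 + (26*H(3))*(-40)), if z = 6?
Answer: -493/41004881 + 80*√11/533063453 ≈ -1.1525e-5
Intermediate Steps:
H(D) = -4 + √11 (H(D) = -4 + √(5 + 6) = -4 + √11)
1/(-87477 + (26*H(3))*(-40)) = 1/(-87477 + (26*(-4 + √11))*(-40)) = 1/(-87477 + (-104 + 26*√11)*(-40)) = 1/(-87477 + (4160 - 1040*√11)) = 1/(-83317 - 1040*√11)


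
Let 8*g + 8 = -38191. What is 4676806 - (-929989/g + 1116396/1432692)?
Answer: 418200553798645/89423859 ≈ 4.6766e+6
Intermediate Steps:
g = -38199/8 (g = -1 + (⅛)*(-38191) = -1 - 38191/8 = -38199/8 ≈ -4774.9)
4676806 - (-929989/g + 1116396/1432692) = 4676806 - (-929989/(-38199/8) + 1116396/1432692) = 4676806 - (-929989*(-8/38199) + 1116396*(1/1432692)) = 4676806 - (7439912/38199 + 31011/39797) = 4676806 - 1*17486515709/89423859 = 4676806 - 17486515709/89423859 = 418200553798645/89423859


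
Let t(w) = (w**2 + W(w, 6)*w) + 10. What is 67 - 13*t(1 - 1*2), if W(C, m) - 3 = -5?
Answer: -102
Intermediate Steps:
W(C, m) = -2 (W(C, m) = 3 - 5 = -2)
t(w) = 10 + w**2 - 2*w (t(w) = (w**2 - 2*w) + 10 = 10 + w**2 - 2*w)
67 - 13*t(1 - 1*2) = 67 - 13*(10 + (1 - 1*2)**2 - 2*(1 - 1*2)) = 67 - 13*(10 + (1 - 2)**2 - 2*(1 - 2)) = 67 - 13*(10 + (-1)**2 - 2*(-1)) = 67 - 13*(10 + 1 + 2) = 67 - 13*13 = 67 - 169 = -102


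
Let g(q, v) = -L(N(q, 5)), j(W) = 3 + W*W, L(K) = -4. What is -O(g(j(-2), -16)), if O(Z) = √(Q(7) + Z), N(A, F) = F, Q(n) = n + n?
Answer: -3*√2 ≈ -4.2426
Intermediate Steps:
Q(n) = 2*n
j(W) = 3 + W²
g(q, v) = 4 (g(q, v) = -1*(-4) = 4)
O(Z) = √(14 + Z) (O(Z) = √(2*7 + Z) = √(14 + Z))
-O(g(j(-2), -16)) = -√(14 + 4) = -√18 = -3*√2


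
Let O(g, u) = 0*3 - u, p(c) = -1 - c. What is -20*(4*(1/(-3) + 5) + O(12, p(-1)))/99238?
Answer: -560/148857 ≈ -0.0037620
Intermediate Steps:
O(g, u) = -u (O(g, u) = 0 - u = -u)
-20*(4*(1/(-3) + 5) + O(12, p(-1)))/99238 = -20*(4*(1/(-3) + 5) - (-1 - 1*(-1)))/99238 = -20*(4*(-⅓ + 5) - (-1 + 1))*(1/99238) = -20*(4*(14/3) - 1*0)*(1/99238) = -20*(56/3 + 0)*(1/99238) = -20*56/3*(1/99238) = -1120/3*1/99238 = -560/148857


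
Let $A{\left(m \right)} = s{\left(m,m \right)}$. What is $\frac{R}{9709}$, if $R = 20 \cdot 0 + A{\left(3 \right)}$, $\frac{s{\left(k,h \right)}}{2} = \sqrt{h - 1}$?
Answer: $\frac{2 \sqrt{2}}{9709} \approx 0.00029132$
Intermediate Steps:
$s{\left(k,h \right)} = 2 \sqrt{-1 + h}$ ($s{\left(k,h \right)} = 2 \sqrt{h - 1} = 2 \sqrt{-1 + h}$)
$A{\left(m \right)} = 2 \sqrt{-1 + m}$
$R = 2 \sqrt{2}$ ($R = 20 \cdot 0 + 2 \sqrt{-1 + 3} = 0 + 2 \sqrt{2} = 2 \sqrt{2} \approx 2.8284$)
$\frac{R}{9709} = \frac{2 \sqrt{2}}{9709}$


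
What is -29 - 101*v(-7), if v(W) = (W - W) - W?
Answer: -736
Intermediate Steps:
v(W) = -W (v(W) = 0 - W = -W)
-29 - 101*v(-7) = -29 - (-101)*(-7) = -29 - 101*7 = -29 - 707 = -736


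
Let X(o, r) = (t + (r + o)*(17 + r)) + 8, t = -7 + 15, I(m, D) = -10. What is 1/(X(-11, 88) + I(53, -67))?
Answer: 1/8091 ≈ 0.00012359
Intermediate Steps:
t = 8
X(o, r) = 16 + (17 + r)*(o + r) (X(o, r) = (8 + (r + o)*(17 + r)) + 8 = (8 + (o + r)*(17 + r)) + 8 = (8 + (17 + r)*(o + r)) + 8 = 16 + (17 + r)*(o + r))
1/(X(-11, 88) + I(53, -67)) = 1/((16 + 88² + 17*(-11) + 17*88 - 11*88) - 10) = 1/((16 + 7744 - 187 + 1496 - 968) - 10) = 1/(8101 - 10) = 1/8091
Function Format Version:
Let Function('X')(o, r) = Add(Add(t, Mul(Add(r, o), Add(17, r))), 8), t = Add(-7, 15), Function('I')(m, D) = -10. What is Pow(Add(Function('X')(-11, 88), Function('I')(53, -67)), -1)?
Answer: Rational(1, 8091) ≈ 0.00012359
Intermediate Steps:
t = 8
Function('X')(o, r) = Add(16, Mul(Add(17, r), Add(o, r))) (Function('X')(o, r) = Add(Add(8, Mul(Add(r, o), Add(17, r))), 8) = Add(Add(8, Mul(Add(o, r), Add(17, r))), 8) = Add(Add(8, Mul(Add(17, r), Add(o, r))), 8) = Add(16, Mul(Add(17, r), Add(o, r))))
Pow(Add(Function('X')(-11, 88), Function('I')(53, -67)), -1) = Pow(Add(Add(16, Pow(88, 2), Mul(17, -11), Mul(17, 88), Mul(-11, 88)), -10), -1) = Pow(Add(Add(16, 7744, -187, 1496, -968), -10), -1) = Pow(Add(8101, -10), -1) = Pow(8091, -1) = Rational(1, 8091)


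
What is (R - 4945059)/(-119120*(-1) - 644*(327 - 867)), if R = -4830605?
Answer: -610979/29180 ≈ -20.938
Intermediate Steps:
(R - 4945059)/(-119120*(-1) - 644*(327 - 867)) = (-4830605 - 4945059)/(-119120*(-1) - 644*(327 - 867)) = -9775664/(119120 - 644*(-540)) = -9775664/(119120 + 347760) = -9775664/466880 = -9775664*1/466880 = -610979/29180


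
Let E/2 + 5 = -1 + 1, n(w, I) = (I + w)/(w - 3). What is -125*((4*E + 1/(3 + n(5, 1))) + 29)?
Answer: 8125/6 ≈ 1354.2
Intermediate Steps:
n(w, I) = (I + w)/(-3 + w)
E = -10 (E = -10 + 2*(-1 + 1) = -10 + 2*0 = -10 + 0 = -10)
-125*((4*E + 1/(3 + n(5, 1))) + 29) = -125*((4*(-10) + 1/(3 + (1 + 5)/(-3 + 5))) + 29) = -125*((-40 + 1/(3 + 6/2)) + 29) = -125*((-40 + 1/(3 + (½)*6)) + 29) = -125*((-40 + 1/(3 + 3)) + 29) = -125*((-40 + 1/6) + 29) = -125*((-40 + ⅙) + 29) = -125*(-239/6 + 29) = -125*(-65/6) = 8125/6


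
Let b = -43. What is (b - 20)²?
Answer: 3969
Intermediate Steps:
(b - 20)² = (-43 - 20)² = (-63)² = 3969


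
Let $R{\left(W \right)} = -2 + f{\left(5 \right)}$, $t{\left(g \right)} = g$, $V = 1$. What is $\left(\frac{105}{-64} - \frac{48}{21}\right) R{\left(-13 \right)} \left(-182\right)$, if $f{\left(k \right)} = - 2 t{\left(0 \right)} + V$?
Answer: $- \frac{22867}{32} \approx -714.59$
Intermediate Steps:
$f{\left(k \right)} = 1$ ($f{\left(k \right)} = \left(-2\right) 0 + 1 = 0 + 1 = 1$)
$R{\left(W \right)} = -1$ ($R{\left(W \right)} = -2 + 1 = -1$)
$\left(\frac{105}{-64} - \frac{48}{21}\right) R{\left(-13 \right)} \left(-182\right) = \left(\frac{105}{-64} - \frac{48}{21}\right) \left(-1\right) \left(-182\right) = \left(105 \left(- \frac{1}{64}\right) - \frac{16}{7}\right) \left(-1\right) \left(-182\right) = \left(- \frac{105}{64} - \frac{16}{7}\right) \left(-1\right) \left(-182\right) = \left(- \frac{1759}{448}\right) \left(-1\right) \left(-182\right) = \frac{1759}{448} \left(-182\right) = - \frac{22867}{32}$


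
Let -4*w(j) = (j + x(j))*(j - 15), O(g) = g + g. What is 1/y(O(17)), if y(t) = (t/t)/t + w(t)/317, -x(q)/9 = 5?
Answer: 21556/4187 ≈ 5.1483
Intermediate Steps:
x(q) = -45 (x(q) = -9*5 = -45)
O(g) = 2*g
w(j) = -(-45 + j)*(-15 + j)/4 (w(j) = -(j - 45)*(j - 15)/4 = -(-45 + j)*(-15 + j)/4)
y(t) = -675/1268 + 1/t - t²/1268 + 15*t/317 (y(t) = (t/t)/t + (-675/4 + 15*t - t²/4)/317 = 1/t + (-675/4 + 15*t - t²/4)*(1/317) = 1/t + (-675/1268 - t²/1268 + 15*t/317) = -675/1268 + 1/t - t²/1268 + 15*t/317)
1/y(O(17)) = 1/((1268 + (2*17)*(-675 - (2*17)² + 60*(2*17)))/(1268*((2*17)))) = 1/((1/1268)*(1268 + 34*(-675 - 1*34² + 60*34))/34) = 1/((1/1268)*(1/34)*(1268 + 34*(-675 - 1*1156 + 2040))) = 1/((1/1268)*(1/34)*(1268 + 34*(-675 - 1156 + 2040))) = 1/((1/1268)*(1/34)*(1268 + 34*209)) = 1/((1/1268)*(1/34)*(1268 + 7106)) = 1/((1/1268)*(1/34)*8374) = 1/(4187/21556) = 21556/4187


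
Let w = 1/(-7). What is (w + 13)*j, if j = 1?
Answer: 90/7 ≈ 12.857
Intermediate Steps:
w = -⅐ ≈ -0.14286
(w + 13)*j = (-⅐ + 13)*1 = (90/7)*1 = 90/7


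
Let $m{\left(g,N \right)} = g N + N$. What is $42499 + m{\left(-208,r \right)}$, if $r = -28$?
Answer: $48295$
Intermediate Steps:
$m{\left(g,N \right)} = N + N g$ ($m{\left(g,N \right)} = N g + N = N + N g$)
$42499 + m{\left(-208,r \right)} = 42499 - 28 \left(1 - 208\right) = 42499 - -5796 = 42499 + 5796 = 48295$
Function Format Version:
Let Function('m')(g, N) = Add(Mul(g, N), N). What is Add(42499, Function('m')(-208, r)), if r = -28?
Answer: 48295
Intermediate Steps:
Function('m')(g, N) = Add(N, Mul(N, g)) (Function('m')(g, N) = Add(Mul(N, g), N) = Add(N, Mul(N, g)))
Add(42499, Function('m')(-208, r)) = Add(42499, Mul(-28, Add(1, -208))) = Add(42499, Mul(-28, -207)) = Add(42499, 5796) = 48295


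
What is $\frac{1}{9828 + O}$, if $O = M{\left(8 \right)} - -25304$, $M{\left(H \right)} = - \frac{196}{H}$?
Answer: $\frac{2}{70215} \approx 2.8484 \cdot 10^{-5}$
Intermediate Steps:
$O = \frac{50559}{2}$ ($O = - \frac{196}{8} - -25304 = \left(-196\right) \frac{1}{8} + 25304 = - \frac{49}{2} + 25304 = \frac{50559}{2} \approx 25280.0$)
$\frac{1}{9828 + O} = \frac{1}{9828 + \frac{50559}{2}} = \frac{1}{\frac{70215}{2}} = \frac{2}{70215}$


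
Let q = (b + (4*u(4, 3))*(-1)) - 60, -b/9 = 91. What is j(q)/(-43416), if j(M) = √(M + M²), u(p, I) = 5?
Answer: -√807302/43416 ≈ -0.020695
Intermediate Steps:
b = -819 (b = -9*91 = -819)
q = -899 (q = (-819 + (4*5)*(-1)) - 60 = (-819 + 20*(-1)) - 60 = (-819 - 20) - 60 = -839 - 60 = -899)
j(q)/(-43416) = √(-899*(1 - 899))/(-43416) = √(-899*(-898))*(-1/43416) = √807302*(-1/43416) = -√807302/43416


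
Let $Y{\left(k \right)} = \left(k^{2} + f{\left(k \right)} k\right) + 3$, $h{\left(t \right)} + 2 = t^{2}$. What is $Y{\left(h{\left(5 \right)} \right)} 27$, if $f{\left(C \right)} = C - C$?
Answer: $14364$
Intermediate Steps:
$h{\left(t \right)} = -2 + t^{2}$
$f{\left(C \right)} = 0$
$Y{\left(k \right)} = 3 + k^{2}$ ($Y{\left(k \right)} = \left(k^{2} + 0 k\right) + 3 = \left(k^{2} + 0\right) + 3 = k^{2} + 3 = 3 + k^{2}$)
$Y{\left(h{\left(5 \right)} \right)} 27 = \left(3 + \left(-2 + 5^{2}\right)^{2}\right) 27 = \left(3 + \left(-2 + 25\right)^{2}\right) 27 = \left(3 + 23^{2}\right) 27 = \left(3 + 529\right) 27 = 532 \cdot 27 = 14364$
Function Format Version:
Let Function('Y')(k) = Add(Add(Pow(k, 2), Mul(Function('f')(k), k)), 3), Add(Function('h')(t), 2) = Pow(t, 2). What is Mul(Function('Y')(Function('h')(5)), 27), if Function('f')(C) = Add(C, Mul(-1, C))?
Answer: 14364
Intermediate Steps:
Function('h')(t) = Add(-2, Pow(t, 2))
Function('f')(C) = 0
Function('Y')(k) = Add(3, Pow(k, 2)) (Function('Y')(k) = Add(Add(Pow(k, 2), Mul(0, k)), 3) = Add(Add(Pow(k, 2), 0), 3) = Add(Pow(k, 2), 3) = Add(3, Pow(k, 2)))
Mul(Function('Y')(Function('h')(5)), 27) = Mul(Add(3, Pow(Add(-2, Pow(5, 2)), 2)), 27) = Mul(Add(3, Pow(Add(-2, 25), 2)), 27) = Mul(Add(3, Pow(23, 2)), 27) = Mul(Add(3, 529), 27) = Mul(532, 27) = 14364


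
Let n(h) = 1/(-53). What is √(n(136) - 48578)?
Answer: I*√136455655/53 ≈ 220.4*I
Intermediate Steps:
n(h) = -1/53
√(n(136) - 48578) = √(-1/53 - 48578) = √(-2574635/53) = I*√136455655/53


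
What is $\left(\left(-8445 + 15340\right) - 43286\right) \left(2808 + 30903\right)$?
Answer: $-1226777001$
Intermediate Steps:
$\left(\left(-8445 + 15340\right) - 43286\right) \left(2808 + 30903\right) = \left(6895 - 43286\right) 33711 = \left(-36391\right) 33711 = -1226777001$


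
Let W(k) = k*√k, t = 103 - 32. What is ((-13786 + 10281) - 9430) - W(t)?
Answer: -12935 - 71*√71 ≈ -13533.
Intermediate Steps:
t = 71
W(k) = k^(3/2)
((-13786 + 10281) - 9430) - W(t) = ((-13786 + 10281) - 9430) - 71^(3/2) = (-3505 - 9430) - 71*√71 = -12935 - 71*√71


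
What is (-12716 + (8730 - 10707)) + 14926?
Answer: 233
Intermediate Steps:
(-12716 + (8730 - 10707)) + 14926 = (-12716 - 1977) + 14926 = -14693 + 14926 = 233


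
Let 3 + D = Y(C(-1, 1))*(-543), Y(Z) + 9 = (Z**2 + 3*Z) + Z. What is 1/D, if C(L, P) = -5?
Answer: 1/2169 ≈ 0.00046104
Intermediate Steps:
Y(Z) = -9 + Z**2 + 4*Z (Y(Z) = -9 + ((Z**2 + 3*Z) + Z) = -9 + (Z**2 + 4*Z) = -9 + Z**2 + 4*Z)
D = 2169 (D = -3 + (-9 + (-5)**2 + 4*(-5))*(-543) = -3 + (-9 + 25 - 20)*(-543) = -3 - 4*(-543) = -3 + 2172 = 2169)
1/D = 1/2169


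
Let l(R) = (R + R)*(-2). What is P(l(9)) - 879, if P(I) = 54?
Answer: -825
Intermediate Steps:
l(R) = -4*R (l(R) = (2*R)*(-2) = -4*R)
P(l(9)) - 879 = 54 - 879 = -825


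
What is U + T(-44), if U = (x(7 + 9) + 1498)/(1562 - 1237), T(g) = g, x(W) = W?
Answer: -12786/325 ≈ -39.342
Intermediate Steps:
U = 1514/325 (U = ((7 + 9) + 1498)/(1562 - 1237) = (16 + 1498)/325 = 1514*(1/325) = 1514/325 ≈ 4.6585)
U + T(-44) = 1514/325 - 44 = -12786/325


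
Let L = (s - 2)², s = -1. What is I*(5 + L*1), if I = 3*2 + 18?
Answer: 336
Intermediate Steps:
L = 9 (L = (-1 - 2)² = (-3)² = 9)
I = 24 (I = 6 + 18 = 24)
I*(5 + L*1) = 24*(5 + 9*1) = 24*(5 + 9) = 24*14 = 336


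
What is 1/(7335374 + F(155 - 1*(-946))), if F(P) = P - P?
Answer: 1/7335374 ≈ 1.3633e-7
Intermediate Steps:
F(P) = 0
1/(7335374 + F(155 - 1*(-946))) = 1/(7335374 + 0) = 1/7335374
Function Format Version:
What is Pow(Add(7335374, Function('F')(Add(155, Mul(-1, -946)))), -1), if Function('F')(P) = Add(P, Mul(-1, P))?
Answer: Rational(1, 7335374) ≈ 1.3633e-7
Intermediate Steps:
Function('F')(P) = 0
Pow(Add(7335374, Function('F')(Add(155, Mul(-1, -946)))), -1) = Pow(Add(7335374, 0), -1) = Pow(7335374, -1) = Rational(1, 7335374)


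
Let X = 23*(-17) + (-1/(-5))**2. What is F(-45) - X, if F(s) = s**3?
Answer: -2268351/25 ≈ -90734.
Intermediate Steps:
X = -9774/25 (X = -391 + (-1*(-1/5))**2 = -391 + (1/5)**2 = -391 + 1/25 = -9774/25 ≈ -390.96)
F(-45) - X = (-45)**3 - 1*(-9774/25) = -91125 + 9774/25 = -2268351/25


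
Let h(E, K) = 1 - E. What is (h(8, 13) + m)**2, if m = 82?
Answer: 5625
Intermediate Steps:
(h(8, 13) + m)**2 = ((1 - 1*8) + 82)**2 = ((1 - 8) + 82)**2 = (-7 + 82)**2 = 75**2 = 5625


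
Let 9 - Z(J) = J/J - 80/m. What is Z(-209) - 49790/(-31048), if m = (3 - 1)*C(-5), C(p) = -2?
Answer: -161393/15524 ≈ -10.396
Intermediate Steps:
m = -4 (m = (3 - 1)*(-2) = 2*(-2) = -4)
Z(J) = -12 (Z(J) = 9 - (J/J - 80/(-4)) = 9 - (1 - 80*(-¼)) = 9 - (1 + 20) = 9 - 1*21 = 9 - 21 = -12)
Z(-209) - 49790/(-31048) = -12 - 49790/(-31048) = -12 - 49790*(-1)/31048 = -12 - 1*(-24895/15524) = -12 + 24895/15524 = -161393/15524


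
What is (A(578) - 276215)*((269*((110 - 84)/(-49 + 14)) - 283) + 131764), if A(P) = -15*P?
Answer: -261800255657/7 ≈ -3.7400e+10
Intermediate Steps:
(A(578) - 276215)*((269*((110 - 84)/(-49 + 14)) - 283) + 131764) = (-15*578 - 276215)*((269*((110 - 84)/(-49 + 14)) - 283) + 131764) = (-8670 - 276215)*((269*(26/(-35)) - 283) + 131764) = -284885*((269*(26*(-1/35)) - 283) + 131764) = -284885*((269*(-26/35) - 283) + 131764) = -284885*((-6994/35 - 283) + 131764) = -284885*(-16899/35 + 131764) = -284885*4594841/35 = -261800255657/7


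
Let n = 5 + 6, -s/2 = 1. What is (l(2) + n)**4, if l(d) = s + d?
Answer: 14641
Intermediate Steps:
s = -2 (s = -2*1 = -2)
n = 11
l(d) = -2 + d
(l(2) + n)**4 = ((-2 + 2) + 11)**4 = (0 + 11)**4 = 11**4 = 14641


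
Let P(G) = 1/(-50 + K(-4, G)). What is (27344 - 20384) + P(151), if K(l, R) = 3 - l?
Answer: 299279/43 ≈ 6960.0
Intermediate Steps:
P(G) = -1/43 (P(G) = 1/(-50 + (3 - 1*(-4))) = 1/(-50 + (3 + 4)) = 1/(-50 + 7) = 1/(-43) = -1/43)
(27344 - 20384) + P(151) = (27344 - 20384) - 1/43 = 6960 - 1/43 = 299279/43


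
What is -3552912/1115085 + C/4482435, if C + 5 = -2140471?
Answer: -406944661804/111073245155 ≈ -3.6637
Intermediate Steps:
C = -2140476 (C = -5 - 2140471 = -2140476)
-3552912/1115085 + C/4482435 = -3552912/1115085 - 2140476/4482435 = -3552912*1/1115085 - 2140476*1/4482435 = -1184304/371695 - 713492/1494145 = -406944661804/111073245155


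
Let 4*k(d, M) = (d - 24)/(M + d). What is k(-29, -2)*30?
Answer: 795/62 ≈ 12.823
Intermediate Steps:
k(d, M) = (-24 + d)/(4*(M + d)) (k(d, M) = ((d - 24)/(M + d))/4 = ((-24 + d)/(M + d))/4 = (-24 + d)/(4*(M + d)))
k(-29, -2)*30 = ((-6 + (¼)*(-29))/(-2 - 29))*30 = ((-6 - 29/4)/(-31))*30 = -1/31*(-53/4)*30 = (53/124)*30 = 795/62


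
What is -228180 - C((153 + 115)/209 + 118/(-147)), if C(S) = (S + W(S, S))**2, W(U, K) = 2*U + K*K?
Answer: -203299990886376210962584/890952361813647441 ≈ -2.2818e+5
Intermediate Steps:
W(U, K) = K**2 + 2*U (W(U, K) = 2*U + K**2 = K**2 + 2*U)
C(S) = (S**2 + 3*S)**2 (C(S) = (S + (S**2 + 2*S))**2 = (S**2 + 3*S)**2)
-228180 - C((153 + 115)/209 + 118/(-147)) = -228180 - ((153 + 115)/209 + 118/(-147))**2*(3 + ((153 + 115)/209 + 118/(-147)))**2 = -228180 - (268*(1/209) + 118*(-1/147))**2*(3 + (268*(1/209) + 118*(-1/147)))**2 = -228180 - (268/209 - 118/147)**2*(3 + (268/209 - 118/147))**2 = -228180 - (14734/30723)**2*(3 + 14734/30723)**2 = -228180 - 217090756*(106903/30723)**2/943902729 = -228180 - 217090756*11428251409/(943902729*943902729) = -228180 - 1*2480967738137875204/890952361813647441 = -228180 - 2480967738137875204/890952361813647441 = -203299990886376210962584/890952361813647441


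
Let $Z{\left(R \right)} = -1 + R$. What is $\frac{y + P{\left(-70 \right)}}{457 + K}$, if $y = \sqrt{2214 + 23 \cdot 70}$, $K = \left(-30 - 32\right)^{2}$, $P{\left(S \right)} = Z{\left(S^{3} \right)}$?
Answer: $- \frac{343001}{4301} + \frac{4 \sqrt{239}}{4301} \approx -79.735$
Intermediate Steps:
$P{\left(S \right)} = -1 + S^{3}$
$K = 3844$ ($K = \left(-62\right)^{2} = 3844$)
$y = 4 \sqrt{239}$ ($y = \sqrt{2214 + 1610} = \sqrt{3824} = 4 \sqrt{239} \approx 61.839$)
$\frac{y + P{\left(-70 \right)}}{457 + K} = \frac{4 \sqrt{239} + \left(-1 + \left(-70\right)^{3}\right)}{457 + 3844} = \frac{4 \sqrt{239} - 343001}{4301} = \left(4 \sqrt{239} - 343001\right) \frac{1}{4301} = \left(-343001 + 4 \sqrt{239}\right) \frac{1}{4301} = - \frac{343001}{4301} + \frac{4 \sqrt{239}}{4301}$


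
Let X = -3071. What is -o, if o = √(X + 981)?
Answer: -I*√2090 ≈ -45.716*I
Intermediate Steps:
o = I*√2090 (o = √(-3071 + 981) = √(-2090) = I*√2090 ≈ 45.716*I)
-o = -I*√2090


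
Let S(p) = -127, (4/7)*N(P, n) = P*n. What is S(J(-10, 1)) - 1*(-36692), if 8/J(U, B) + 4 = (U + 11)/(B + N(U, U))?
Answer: 36565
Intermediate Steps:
N(P, n) = 7*P*n/4 (N(P, n) = 7*(P*n)/4 = 7*P*n/4)
J(U, B) = 8/(-4 + (11 + U)/(B + 7*U**2/4)) (J(U, B) = 8/(-4 + (U + 11)/(B + 7*U*U/4)) = 8/(-4 + (11 + U)/(B + 7*U**2/4)))
S(J(-10, 1)) - 1*(-36692) = -127 - 1*(-36692) = -127 + 36692 = 36565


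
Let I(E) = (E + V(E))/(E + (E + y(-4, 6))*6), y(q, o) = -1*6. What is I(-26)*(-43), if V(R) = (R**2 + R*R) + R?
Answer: 27950/109 ≈ 256.42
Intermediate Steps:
y(q, o) = -6
V(R) = R + 2*R**2 (V(R) = (R**2 + R**2) + R = 2*R**2 + R = R + 2*R**2)
I(E) = (E + E*(1 + 2*E))/(-36 + 7*E) (I(E) = (E + E*(1 + 2*E))/(E + (E - 6)*6) = (E + E*(1 + 2*E))/(E + (-6 + E)*6) = (E + E*(1 + 2*E))/(E + (-36 + 6*E)) = (E + E*(1 + 2*E))/(-36 + 7*E))
I(-26)*(-43) = (2*(-26)*(1 - 26)/(-36 + 7*(-26)))*(-43) = (2*(-26)*(-25)/(-36 - 182))*(-43) = (2*(-26)*(-25)/(-218))*(-43) = (2*(-26)*(-1/218)*(-25))*(-43) = -650/109*(-43) = 27950/109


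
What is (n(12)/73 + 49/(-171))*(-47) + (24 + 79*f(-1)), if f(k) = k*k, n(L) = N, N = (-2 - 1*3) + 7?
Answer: 1437794/12483 ≈ 115.18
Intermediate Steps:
N = 2 (N = (-2 - 3) + 7 = -5 + 7 = 2)
n(L) = 2
f(k) = k²
(n(12)/73 + 49/(-171))*(-47) + (24 + 79*f(-1)) = (2/73 + 49/(-171))*(-47) + (24 + 79*(-1)²) = (2*(1/73) + 49*(-1/171))*(-47) + (24 + 79*1) = (2/73 - 49/171)*(-47) + (24 + 79) = -3235/12483*(-47) + 103 = 152045/12483 + 103 = 1437794/12483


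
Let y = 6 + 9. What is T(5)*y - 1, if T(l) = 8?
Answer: 119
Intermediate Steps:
y = 15
T(5)*y - 1 = 8*15 - 1 = 120 - 1 = 119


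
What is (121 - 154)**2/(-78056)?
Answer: -99/7096 ≈ -0.013952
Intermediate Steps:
(121 - 154)**2/(-78056) = (-33)**2*(-1/78056) = 1089*(-1/78056) = -99/7096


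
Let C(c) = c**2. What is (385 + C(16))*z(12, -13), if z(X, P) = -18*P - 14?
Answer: 141020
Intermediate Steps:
z(X, P) = -14 - 18*P
(385 + C(16))*z(12, -13) = (385 + 16**2)*(-14 - 18*(-13)) = (385 + 256)*(-14 + 234) = 641*220 = 141020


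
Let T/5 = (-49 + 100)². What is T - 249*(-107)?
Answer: 39648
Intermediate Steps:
T = 13005 (T = 5*(-49 + 100)² = 5*51² = 5*2601 = 13005)
T - 249*(-107) = 13005 - 249*(-107) = 13005 - 1*(-26643) = 13005 + 26643 = 39648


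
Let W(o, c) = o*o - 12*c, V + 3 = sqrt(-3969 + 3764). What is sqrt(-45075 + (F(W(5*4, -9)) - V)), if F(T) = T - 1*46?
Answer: sqrt(-44610 - I*sqrt(205)) ≈ 0.0339 - 211.21*I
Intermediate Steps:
V = -3 + I*sqrt(205) (V = -3 + sqrt(-3969 + 3764) = -3 + sqrt(-205) = -3 + I*sqrt(205) ≈ -3.0 + 14.318*I)
W(o, c) = o**2 - 12*c
F(T) = -46 + T (F(T) = T - 46 = -46 + T)
sqrt(-45075 + (F(W(5*4, -9)) - V)) = sqrt(-45075 + ((-46 + ((5*4)**2 - 12*(-9))) - (-3 + I*sqrt(205)))) = sqrt(-45075 + ((-46 + (20**2 + 108)) + (3 - I*sqrt(205)))) = sqrt(-45075 + ((-46 + (400 + 108)) + (3 - I*sqrt(205)))) = sqrt(-45075 + ((-46 + 508) + (3 - I*sqrt(205)))) = sqrt(-45075 + (462 + (3 - I*sqrt(205)))) = sqrt(-45075 + (465 - I*sqrt(205))) = sqrt(-44610 - I*sqrt(205))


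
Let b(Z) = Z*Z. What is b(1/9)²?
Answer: 1/6561 ≈ 0.00015242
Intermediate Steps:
b(Z) = Z²
b(1/9)² = ((1/9)²)² = ((⅑)²)² = (1/81)² = 1/6561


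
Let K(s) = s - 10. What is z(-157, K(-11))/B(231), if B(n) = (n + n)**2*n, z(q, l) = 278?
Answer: 139/24652782 ≈ 5.6383e-6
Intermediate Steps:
K(s) = -10 + s
B(n) = 4*n**3 (B(n) = (2*n)**2*n = (4*n**2)*n = 4*n**3)
z(-157, K(-11))/B(231) = 278/((4*231**3)) = 278/((4*12326391)) = 278/49305564 = 278*(1/49305564) = 139/24652782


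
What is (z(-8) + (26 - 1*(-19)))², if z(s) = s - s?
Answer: 2025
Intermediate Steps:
z(s) = 0
(z(-8) + (26 - 1*(-19)))² = (0 + (26 - 1*(-19)))² = (0 + (26 + 19))² = (0 + 45)² = 45² = 2025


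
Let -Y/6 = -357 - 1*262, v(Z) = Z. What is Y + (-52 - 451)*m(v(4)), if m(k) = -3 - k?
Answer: 7235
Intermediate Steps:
Y = 3714 (Y = -6*(-357 - 1*262) = -6*(-357 - 262) = -6*(-619) = 3714)
Y + (-52 - 451)*m(v(4)) = 3714 + (-52 - 451)*(-3 - 1*4) = 3714 - 503*(-3 - 4) = 3714 - 503*(-7) = 3714 + 3521 = 7235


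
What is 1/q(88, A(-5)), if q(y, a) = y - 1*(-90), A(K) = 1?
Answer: 1/178 ≈ 0.0056180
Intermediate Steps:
q(y, a) = 90 + y (q(y, a) = y + 90 = 90 + y)
1/q(88, A(-5)) = 1/(90 + 88) = 1/178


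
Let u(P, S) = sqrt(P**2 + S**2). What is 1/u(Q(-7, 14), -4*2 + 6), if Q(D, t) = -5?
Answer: sqrt(29)/29 ≈ 0.18570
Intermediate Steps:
1/u(Q(-7, 14), -4*2 + 6) = 1/(sqrt((-5)**2 + (-4*2 + 6)**2)) = 1/(sqrt(25 + (-8 + 6)**2)) = 1/(sqrt(25 + (-2)**2)) = 1/(sqrt(25 + 4)) = 1/(sqrt(29)) = sqrt(29)/29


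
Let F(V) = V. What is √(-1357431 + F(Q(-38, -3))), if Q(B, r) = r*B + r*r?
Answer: 6*I*√37703 ≈ 1165.0*I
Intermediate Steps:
Q(B, r) = r² + B*r (Q(B, r) = B*r + r² = r² + B*r)
√(-1357431 + F(Q(-38, -3))) = √(-1357431 - 3*(-38 - 3)) = √(-1357431 - 3*(-41)) = √(-1357431 + 123) = √(-1357308) = 6*I*√37703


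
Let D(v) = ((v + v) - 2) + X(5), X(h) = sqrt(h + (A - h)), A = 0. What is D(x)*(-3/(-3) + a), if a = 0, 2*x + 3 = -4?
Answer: -9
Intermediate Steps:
x = -7/2 (x = -3/2 + (1/2)*(-4) = -3/2 - 2 = -7/2 ≈ -3.5000)
X(h) = 0 (X(h) = sqrt(h + (0 - h)) = sqrt(h - h) = sqrt(0) = 0)
D(v) = -2 + 2*v (D(v) = ((v + v) - 2) + 0 = (2*v - 2) + 0 = (-2 + 2*v) + 0 = -2 + 2*v)
D(x)*(-3/(-3) + a) = (-2 + 2*(-7/2))*(-3/(-3) + 0) = (-2 - 7)*(-3*(-1/3) + 0) = -9*(1 + 0) = -9*1 = -9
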